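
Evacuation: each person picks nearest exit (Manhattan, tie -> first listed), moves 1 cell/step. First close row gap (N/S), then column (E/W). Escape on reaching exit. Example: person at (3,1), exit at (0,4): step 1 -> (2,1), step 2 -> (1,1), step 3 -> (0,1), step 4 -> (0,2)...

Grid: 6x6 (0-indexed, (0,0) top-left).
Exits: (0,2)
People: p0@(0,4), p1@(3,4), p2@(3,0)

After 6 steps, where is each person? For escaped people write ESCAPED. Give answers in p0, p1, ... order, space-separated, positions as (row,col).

Step 1: p0:(0,4)->(0,3) | p1:(3,4)->(2,4) | p2:(3,0)->(2,0)
Step 2: p0:(0,3)->(0,2)->EXIT | p1:(2,4)->(1,4) | p2:(2,0)->(1,0)
Step 3: p0:escaped | p1:(1,4)->(0,4) | p2:(1,0)->(0,0)
Step 4: p0:escaped | p1:(0,4)->(0,3) | p2:(0,0)->(0,1)
Step 5: p0:escaped | p1:(0,3)->(0,2)->EXIT | p2:(0,1)->(0,2)->EXIT

ESCAPED ESCAPED ESCAPED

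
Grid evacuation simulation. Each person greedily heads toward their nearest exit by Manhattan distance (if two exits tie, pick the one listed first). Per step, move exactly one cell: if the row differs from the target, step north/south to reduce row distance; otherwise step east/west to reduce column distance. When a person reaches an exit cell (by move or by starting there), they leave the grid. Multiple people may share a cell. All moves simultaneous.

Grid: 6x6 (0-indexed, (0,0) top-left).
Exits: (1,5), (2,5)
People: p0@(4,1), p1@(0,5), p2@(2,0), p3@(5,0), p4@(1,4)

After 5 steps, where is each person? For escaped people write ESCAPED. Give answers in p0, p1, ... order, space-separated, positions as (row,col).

Step 1: p0:(4,1)->(3,1) | p1:(0,5)->(1,5)->EXIT | p2:(2,0)->(2,1) | p3:(5,0)->(4,0) | p4:(1,4)->(1,5)->EXIT
Step 2: p0:(3,1)->(2,1) | p1:escaped | p2:(2,1)->(2,2) | p3:(4,0)->(3,0) | p4:escaped
Step 3: p0:(2,1)->(2,2) | p1:escaped | p2:(2,2)->(2,3) | p3:(3,0)->(2,0) | p4:escaped
Step 4: p0:(2,2)->(2,3) | p1:escaped | p2:(2,3)->(2,4) | p3:(2,0)->(2,1) | p4:escaped
Step 5: p0:(2,3)->(2,4) | p1:escaped | p2:(2,4)->(2,5)->EXIT | p3:(2,1)->(2,2) | p4:escaped

(2,4) ESCAPED ESCAPED (2,2) ESCAPED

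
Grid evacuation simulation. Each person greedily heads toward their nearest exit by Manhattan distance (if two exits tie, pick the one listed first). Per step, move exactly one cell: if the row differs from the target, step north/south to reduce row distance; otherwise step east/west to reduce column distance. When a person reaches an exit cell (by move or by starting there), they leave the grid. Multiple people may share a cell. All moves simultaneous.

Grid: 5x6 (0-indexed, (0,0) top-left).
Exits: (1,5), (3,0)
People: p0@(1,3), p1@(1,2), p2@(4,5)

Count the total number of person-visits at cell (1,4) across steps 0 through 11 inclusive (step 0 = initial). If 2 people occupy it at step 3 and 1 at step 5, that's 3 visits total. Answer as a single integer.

Answer: 2

Derivation:
Step 0: p0@(1,3) p1@(1,2) p2@(4,5) -> at (1,4): 0 [-], cum=0
Step 1: p0@(1,4) p1@(1,3) p2@(3,5) -> at (1,4): 1 [p0], cum=1
Step 2: p0@ESC p1@(1,4) p2@(2,5) -> at (1,4): 1 [p1], cum=2
Step 3: p0@ESC p1@ESC p2@ESC -> at (1,4): 0 [-], cum=2
Total visits = 2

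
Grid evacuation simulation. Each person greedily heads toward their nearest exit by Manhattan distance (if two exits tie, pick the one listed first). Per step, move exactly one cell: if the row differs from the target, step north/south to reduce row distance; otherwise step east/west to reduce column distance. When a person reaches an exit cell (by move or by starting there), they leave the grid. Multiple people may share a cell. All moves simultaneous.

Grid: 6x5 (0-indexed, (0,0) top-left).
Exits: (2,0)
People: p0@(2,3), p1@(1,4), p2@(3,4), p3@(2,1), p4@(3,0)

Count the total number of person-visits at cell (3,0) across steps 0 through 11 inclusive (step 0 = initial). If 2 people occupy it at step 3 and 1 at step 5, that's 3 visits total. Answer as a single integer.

Answer: 1

Derivation:
Step 0: p0@(2,3) p1@(1,4) p2@(3,4) p3@(2,1) p4@(3,0) -> at (3,0): 1 [p4], cum=1
Step 1: p0@(2,2) p1@(2,4) p2@(2,4) p3@ESC p4@ESC -> at (3,0): 0 [-], cum=1
Step 2: p0@(2,1) p1@(2,3) p2@(2,3) p3@ESC p4@ESC -> at (3,0): 0 [-], cum=1
Step 3: p0@ESC p1@(2,2) p2@(2,2) p3@ESC p4@ESC -> at (3,0): 0 [-], cum=1
Step 4: p0@ESC p1@(2,1) p2@(2,1) p3@ESC p4@ESC -> at (3,0): 0 [-], cum=1
Step 5: p0@ESC p1@ESC p2@ESC p3@ESC p4@ESC -> at (3,0): 0 [-], cum=1
Total visits = 1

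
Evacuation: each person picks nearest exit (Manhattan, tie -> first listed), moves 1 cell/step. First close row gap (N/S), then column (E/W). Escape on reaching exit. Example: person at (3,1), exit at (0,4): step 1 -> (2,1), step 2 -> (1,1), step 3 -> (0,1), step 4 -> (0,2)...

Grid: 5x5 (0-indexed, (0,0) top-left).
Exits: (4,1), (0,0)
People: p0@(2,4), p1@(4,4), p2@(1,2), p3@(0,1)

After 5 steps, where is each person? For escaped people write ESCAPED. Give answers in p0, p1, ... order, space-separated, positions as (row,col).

Step 1: p0:(2,4)->(3,4) | p1:(4,4)->(4,3) | p2:(1,2)->(0,2) | p3:(0,1)->(0,0)->EXIT
Step 2: p0:(3,4)->(4,4) | p1:(4,3)->(4,2) | p2:(0,2)->(0,1) | p3:escaped
Step 3: p0:(4,4)->(4,3) | p1:(4,2)->(4,1)->EXIT | p2:(0,1)->(0,0)->EXIT | p3:escaped
Step 4: p0:(4,3)->(4,2) | p1:escaped | p2:escaped | p3:escaped
Step 5: p0:(4,2)->(4,1)->EXIT | p1:escaped | p2:escaped | p3:escaped

ESCAPED ESCAPED ESCAPED ESCAPED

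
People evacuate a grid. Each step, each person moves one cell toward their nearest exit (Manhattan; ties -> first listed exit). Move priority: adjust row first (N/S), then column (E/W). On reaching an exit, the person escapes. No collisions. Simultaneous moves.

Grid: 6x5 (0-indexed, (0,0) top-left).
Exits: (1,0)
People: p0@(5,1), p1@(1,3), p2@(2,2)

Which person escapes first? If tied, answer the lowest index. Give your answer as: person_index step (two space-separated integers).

Step 1: p0:(5,1)->(4,1) | p1:(1,3)->(1,2) | p2:(2,2)->(1,2)
Step 2: p0:(4,1)->(3,1) | p1:(1,2)->(1,1) | p2:(1,2)->(1,1)
Step 3: p0:(3,1)->(2,1) | p1:(1,1)->(1,0)->EXIT | p2:(1,1)->(1,0)->EXIT
Step 4: p0:(2,1)->(1,1) | p1:escaped | p2:escaped
Step 5: p0:(1,1)->(1,0)->EXIT | p1:escaped | p2:escaped
Exit steps: [5, 3, 3]
First to escape: p1 at step 3

Answer: 1 3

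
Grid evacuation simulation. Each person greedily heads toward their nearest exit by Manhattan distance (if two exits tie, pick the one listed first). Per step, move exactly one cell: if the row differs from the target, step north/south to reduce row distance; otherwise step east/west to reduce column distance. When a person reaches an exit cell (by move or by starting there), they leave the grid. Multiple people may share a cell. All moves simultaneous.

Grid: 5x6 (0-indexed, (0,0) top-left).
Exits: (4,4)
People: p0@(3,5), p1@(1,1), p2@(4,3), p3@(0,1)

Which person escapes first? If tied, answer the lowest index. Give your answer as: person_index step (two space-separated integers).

Answer: 2 1

Derivation:
Step 1: p0:(3,5)->(4,5) | p1:(1,1)->(2,1) | p2:(4,3)->(4,4)->EXIT | p3:(0,1)->(1,1)
Step 2: p0:(4,5)->(4,4)->EXIT | p1:(2,1)->(3,1) | p2:escaped | p3:(1,1)->(2,1)
Step 3: p0:escaped | p1:(3,1)->(4,1) | p2:escaped | p3:(2,1)->(3,1)
Step 4: p0:escaped | p1:(4,1)->(4,2) | p2:escaped | p3:(3,1)->(4,1)
Step 5: p0:escaped | p1:(4,2)->(4,3) | p2:escaped | p3:(4,1)->(4,2)
Step 6: p0:escaped | p1:(4,3)->(4,4)->EXIT | p2:escaped | p3:(4,2)->(4,3)
Step 7: p0:escaped | p1:escaped | p2:escaped | p3:(4,3)->(4,4)->EXIT
Exit steps: [2, 6, 1, 7]
First to escape: p2 at step 1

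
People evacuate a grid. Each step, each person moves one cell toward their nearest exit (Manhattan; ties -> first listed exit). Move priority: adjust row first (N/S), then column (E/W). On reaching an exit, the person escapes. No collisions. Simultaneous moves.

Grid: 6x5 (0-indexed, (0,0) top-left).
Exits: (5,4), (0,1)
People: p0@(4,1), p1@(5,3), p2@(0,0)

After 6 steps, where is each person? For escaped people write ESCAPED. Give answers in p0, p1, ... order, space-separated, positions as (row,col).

Step 1: p0:(4,1)->(5,1) | p1:(5,3)->(5,4)->EXIT | p2:(0,0)->(0,1)->EXIT
Step 2: p0:(5,1)->(5,2) | p1:escaped | p2:escaped
Step 3: p0:(5,2)->(5,3) | p1:escaped | p2:escaped
Step 4: p0:(5,3)->(5,4)->EXIT | p1:escaped | p2:escaped

ESCAPED ESCAPED ESCAPED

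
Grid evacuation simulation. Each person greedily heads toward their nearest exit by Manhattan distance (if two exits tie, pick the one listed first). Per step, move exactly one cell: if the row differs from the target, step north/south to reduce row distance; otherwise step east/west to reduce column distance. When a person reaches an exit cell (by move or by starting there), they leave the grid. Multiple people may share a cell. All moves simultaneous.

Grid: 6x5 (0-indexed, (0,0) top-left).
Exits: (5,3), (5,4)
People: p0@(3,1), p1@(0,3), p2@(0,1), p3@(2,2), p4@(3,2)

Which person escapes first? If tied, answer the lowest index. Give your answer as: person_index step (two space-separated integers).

Answer: 4 3

Derivation:
Step 1: p0:(3,1)->(4,1) | p1:(0,3)->(1,3) | p2:(0,1)->(1,1) | p3:(2,2)->(3,2) | p4:(3,2)->(4,2)
Step 2: p0:(4,1)->(5,1) | p1:(1,3)->(2,3) | p2:(1,1)->(2,1) | p3:(3,2)->(4,2) | p4:(4,2)->(5,2)
Step 3: p0:(5,1)->(5,2) | p1:(2,3)->(3,3) | p2:(2,1)->(3,1) | p3:(4,2)->(5,2) | p4:(5,2)->(5,3)->EXIT
Step 4: p0:(5,2)->(5,3)->EXIT | p1:(3,3)->(4,3) | p2:(3,1)->(4,1) | p3:(5,2)->(5,3)->EXIT | p4:escaped
Step 5: p0:escaped | p1:(4,3)->(5,3)->EXIT | p2:(4,1)->(5,1) | p3:escaped | p4:escaped
Step 6: p0:escaped | p1:escaped | p2:(5,1)->(5,2) | p3:escaped | p4:escaped
Step 7: p0:escaped | p1:escaped | p2:(5,2)->(5,3)->EXIT | p3:escaped | p4:escaped
Exit steps: [4, 5, 7, 4, 3]
First to escape: p4 at step 3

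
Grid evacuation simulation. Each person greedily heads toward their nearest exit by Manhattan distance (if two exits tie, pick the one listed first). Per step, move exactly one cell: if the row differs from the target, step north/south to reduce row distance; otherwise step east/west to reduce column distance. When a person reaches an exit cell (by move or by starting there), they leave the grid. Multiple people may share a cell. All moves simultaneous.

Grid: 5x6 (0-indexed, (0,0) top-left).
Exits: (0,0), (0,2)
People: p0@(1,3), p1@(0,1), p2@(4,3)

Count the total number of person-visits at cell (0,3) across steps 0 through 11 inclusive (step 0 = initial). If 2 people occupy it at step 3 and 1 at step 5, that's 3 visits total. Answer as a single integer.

Answer: 2

Derivation:
Step 0: p0@(1,3) p1@(0,1) p2@(4,3) -> at (0,3): 0 [-], cum=0
Step 1: p0@(0,3) p1@ESC p2@(3,3) -> at (0,3): 1 [p0], cum=1
Step 2: p0@ESC p1@ESC p2@(2,3) -> at (0,3): 0 [-], cum=1
Step 3: p0@ESC p1@ESC p2@(1,3) -> at (0,3): 0 [-], cum=1
Step 4: p0@ESC p1@ESC p2@(0,3) -> at (0,3): 1 [p2], cum=2
Step 5: p0@ESC p1@ESC p2@ESC -> at (0,3): 0 [-], cum=2
Total visits = 2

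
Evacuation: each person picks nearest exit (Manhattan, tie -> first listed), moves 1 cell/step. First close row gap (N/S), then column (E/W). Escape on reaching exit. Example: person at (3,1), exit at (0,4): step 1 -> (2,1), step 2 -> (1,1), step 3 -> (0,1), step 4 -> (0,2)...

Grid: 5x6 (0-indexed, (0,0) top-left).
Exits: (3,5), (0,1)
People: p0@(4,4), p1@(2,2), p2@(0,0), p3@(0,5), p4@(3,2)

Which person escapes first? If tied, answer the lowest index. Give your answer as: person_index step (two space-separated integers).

Answer: 2 1

Derivation:
Step 1: p0:(4,4)->(3,4) | p1:(2,2)->(1,2) | p2:(0,0)->(0,1)->EXIT | p3:(0,5)->(1,5) | p4:(3,2)->(3,3)
Step 2: p0:(3,4)->(3,5)->EXIT | p1:(1,2)->(0,2) | p2:escaped | p3:(1,5)->(2,5) | p4:(3,3)->(3,4)
Step 3: p0:escaped | p1:(0,2)->(0,1)->EXIT | p2:escaped | p3:(2,5)->(3,5)->EXIT | p4:(3,4)->(3,5)->EXIT
Exit steps: [2, 3, 1, 3, 3]
First to escape: p2 at step 1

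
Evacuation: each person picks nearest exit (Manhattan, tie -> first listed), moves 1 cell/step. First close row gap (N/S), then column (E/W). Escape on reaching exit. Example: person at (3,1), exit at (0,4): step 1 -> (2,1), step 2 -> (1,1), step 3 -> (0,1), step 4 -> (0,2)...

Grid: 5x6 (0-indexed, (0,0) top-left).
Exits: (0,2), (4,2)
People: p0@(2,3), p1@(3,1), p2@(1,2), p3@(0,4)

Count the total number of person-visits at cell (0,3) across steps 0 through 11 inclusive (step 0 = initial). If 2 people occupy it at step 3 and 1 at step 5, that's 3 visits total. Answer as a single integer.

Step 0: p0@(2,3) p1@(3,1) p2@(1,2) p3@(0,4) -> at (0,3): 0 [-], cum=0
Step 1: p0@(1,3) p1@(4,1) p2@ESC p3@(0,3) -> at (0,3): 1 [p3], cum=1
Step 2: p0@(0,3) p1@ESC p2@ESC p3@ESC -> at (0,3): 1 [p0], cum=2
Step 3: p0@ESC p1@ESC p2@ESC p3@ESC -> at (0,3): 0 [-], cum=2
Total visits = 2

Answer: 2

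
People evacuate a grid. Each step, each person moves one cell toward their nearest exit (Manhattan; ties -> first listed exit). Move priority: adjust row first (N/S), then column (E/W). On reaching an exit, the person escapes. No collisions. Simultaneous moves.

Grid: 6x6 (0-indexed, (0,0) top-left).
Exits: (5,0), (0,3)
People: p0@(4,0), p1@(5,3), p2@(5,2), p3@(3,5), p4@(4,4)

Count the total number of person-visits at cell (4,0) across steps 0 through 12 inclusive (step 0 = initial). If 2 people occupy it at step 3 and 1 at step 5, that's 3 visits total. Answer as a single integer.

Step 0: p0@(4,0) p1@(5,3) p2@(5,2) p3@(3,5) p4@(4,4) -> at (4,0): 1 [p0], cum=1
Step 1: p0@ESC p1@(5,2) p2@(5,1) p3@(2,5) p4@(5,4) -> at (4,0): 0 [-], cum=1
Step 2: p0@ESC p1@(5,1) p2@ESC p3@(1,5) p4@(5,3) -> at (4,0): 0 [-], cum=1
Step 3: p0@ESC p1@ESC p2@ESC p3@(0,5) p4@(5,2) -> at (4,0): 0 [-], cum=1
Step 4: p0@ESC p1@ESC p2@ESC p3@(0,4) p4@(5,1) -> at (4,0): 0 [-], cum=1
Step 5: p0@ESC p1@ESC p2@ESC p3@ESC p4@ESC -> at (4,0): 0 [-], cum=1
Total visits = 1

Answer: 1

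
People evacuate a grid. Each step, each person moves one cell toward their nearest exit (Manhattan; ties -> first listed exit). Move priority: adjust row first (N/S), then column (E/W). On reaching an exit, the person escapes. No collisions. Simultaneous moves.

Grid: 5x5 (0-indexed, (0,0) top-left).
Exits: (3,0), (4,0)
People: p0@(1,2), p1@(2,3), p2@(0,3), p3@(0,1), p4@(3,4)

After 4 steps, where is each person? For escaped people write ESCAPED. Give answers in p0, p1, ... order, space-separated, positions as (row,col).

Step 1: p0:(1,2)->(2,2) | p1:(2,3)->(3,3) | p2:(0,3)->(1,3) | p3:(0,1)->(1,1) | p4:(3,4)->(3,3)
Step 2: p0:(2,2)->(3,2) | p1:(3,3)->(3,2) | p2:(1,3)->(2,3) | p3:(1,1)->(2,1) | p4:(3,3)->(3,2)
Step 3: p0:(3,2)->(3,1) | p1:(3,2)->(3,1) | p2:(2,3)->(3,3) | p3:(2,1)->(3,1) | p4:(3,2)->(3,1)
Step 4: p0:(3,1)->(3,0)->EXIT | p1:(3,1)->(3,0)->EXIT | p2:(3,3)->(3,2) | p3:(3,1)->(3,0)->EXIT | p4:(3,1)->(3,0)->EXIT

ESCAPED ESCAPED (3,2) ESCAPED ESCAPED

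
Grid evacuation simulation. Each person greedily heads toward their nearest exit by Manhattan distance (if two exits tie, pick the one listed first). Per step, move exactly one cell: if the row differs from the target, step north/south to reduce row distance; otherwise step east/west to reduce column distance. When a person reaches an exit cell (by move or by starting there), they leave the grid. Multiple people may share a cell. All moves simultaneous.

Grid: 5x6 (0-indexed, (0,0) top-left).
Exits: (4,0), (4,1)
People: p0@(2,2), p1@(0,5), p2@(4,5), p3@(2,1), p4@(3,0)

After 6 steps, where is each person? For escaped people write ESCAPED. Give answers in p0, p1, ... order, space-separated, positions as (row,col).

Step 1: p0:(2,2)->(3,2) | p1:(0,5)->(1,5) | p2:(4,5)->(4,4) | p3:(2,1)->(3,1) | p4:(3,0)->(4,0)->EXIT
Step 2: p0:(3,2)->(4,2) | p1:(1,5)->(2,5) | p2:(4,4)->(4,3) | p3:(3,1)->(4,1)->EXIT | p4:escaped
Step 3: p0:(4,2)->(4,1)->EXIT | p1:(2,5)->(3,5) | p2:(4,3)->(4,2) | p3:escaped | p4:escaped
Step 4: p0:escaped | p1:(3,5)->(4,5) | p2:(4,2)->(4,1)->EXIT | p3:escaped | p4:escaped
Step 5: p0:escaped | p1:(4,5)->(4,4) | p2:escaped | p3:escaped | p4:escaped
Step 6: p0:escaped | p1:(4,4)->(4,3) | p2:escaped | p3:escaped | p4:escaped

ESCAPED (4,3) ESCAPED ESCAPED ESCAPED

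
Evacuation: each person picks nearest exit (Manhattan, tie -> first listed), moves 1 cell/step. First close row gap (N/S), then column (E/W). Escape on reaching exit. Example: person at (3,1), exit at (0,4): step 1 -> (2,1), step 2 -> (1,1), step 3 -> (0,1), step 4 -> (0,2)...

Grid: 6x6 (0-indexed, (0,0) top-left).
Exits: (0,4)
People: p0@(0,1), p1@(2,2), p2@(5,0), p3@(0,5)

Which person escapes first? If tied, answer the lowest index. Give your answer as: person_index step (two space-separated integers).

Step 1: p0:(0,1)->(0,2) | p1:(2,2)->(1,2) | p2:(5,0)->(4,0) | p3:(0,5)->(0,4)->EXIT
Step 2: p0:(0,2)->(0,3) | p1:(1,2)->(0,2) | p2:(4,0)->(3,0) | p3:escaped
Step 3: p0:(0,3)->(0,4)->EXIT | p1:(0,2)->(0,3) | p2:(3,0)->(2,0) | p3:escaped
Step 4: p0:escaped | p1:(0,3)->(0,4)->EXIT | p2:(2,0)->(1,0) | p3:escaped
Step 5: p0:escaped | p1:escaped | p2:(1,0)->(0,0) | p3:escaped
Step 6: p0:escaped | p1:escaped | p2:(0,0)->(0,1) | p3:escaped
Step 7: p0:escaped | p1:escaped | p2:(0,1)->(0,2) | p3:escaped
Step 8: p0:escaped | p1:escaped | p2:(0,2)->(0,3) | p3:escaped
Step 9: p0:escaped | p1:escaped | p2:(0,3)->(0,4)->EXIT | p3:escaped
Exit steps: [3, 4, 9, 1]
First to escape: p3 at step 1

Answer: 3 1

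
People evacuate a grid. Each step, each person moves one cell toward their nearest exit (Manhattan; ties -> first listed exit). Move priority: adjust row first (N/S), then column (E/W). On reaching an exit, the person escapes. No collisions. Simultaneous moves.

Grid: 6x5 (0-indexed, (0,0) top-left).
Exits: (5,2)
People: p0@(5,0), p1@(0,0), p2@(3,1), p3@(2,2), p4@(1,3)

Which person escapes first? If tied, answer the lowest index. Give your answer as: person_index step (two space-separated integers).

Answer: 0 2

Derivation:
Step 1: p0:(5,0)->(5,1) | p1:(0,0)->(1,0) | p2:(3,1)->(4,1) | p3:(2,2)->(3,2) | p4:(1,3)->(2,3)
Step 2: p0:(5,1)->(5,2)->EXIT | p1:(1,0)->(2,0) | p2:(4,1)->(5,1) | p3:(3,2)->(4,2) | p4:(2,3)->(3,3)
Step 3: p0:escaped | p1:(2,0)->(3,0) | p2:(5,1)->(5,2)->EXIT | p3:(4,2)->(5,2)->EXIT | p4:(3,3)->(4,3)
Step 4: p0:escaped | p1:(3,0)->(4,0) | p2:escaped | p3:escaped | p4:(4,3)->(5,3)
Step 5: p0:escaped | p1:(4,0)->(5,0) | p2:escaped | p3:escaped | p4:(5,3)->(5,2)->EXIT
Step 6: p0:escaped | p1:(5,0)->(5,1) | p2:escaped | p3:escaped | p4:escaped
Step 7: p0:escaped | p1:(5,1)->(5,2)->EXIT | p2:escaped | p3:escaped | p4:escaped
Exit steps: [2, 7, 3, 3, 5]
First to escape: p0 at step 2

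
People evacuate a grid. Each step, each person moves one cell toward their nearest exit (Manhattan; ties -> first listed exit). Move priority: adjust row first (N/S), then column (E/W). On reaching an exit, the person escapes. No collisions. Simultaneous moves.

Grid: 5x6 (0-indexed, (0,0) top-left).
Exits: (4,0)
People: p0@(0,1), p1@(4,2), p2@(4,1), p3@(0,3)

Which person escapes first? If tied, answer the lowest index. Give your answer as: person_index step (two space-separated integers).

Step 1: p0:(0,1)->(1,1) | p1:(4,2)->(4,1) | p2:(4,1)->(4,0)->EXIT | p3:(0,3)->(1,3)
Step 2: p0:(1,1)->(2,1) | p1:(4,1)->(4,0)->EXIT | p2:escaped | p3:(1,3)->(2,3)
Step 3: p0:(2,1)->(3,1) | p1:escaped | p2:escaped | p3:(2,3)->(3,3)
Step 4: p0:(3,1)->(4,1) | p1:escaped | p2:escaped | p3:(3,3)->(4,3)
Step 5: p0:(4,1)->(4,0)->EXIT | p1:escaped | p2:escaped | p3:(4,3)->(4,2)
Step 6: p0:escaped | p1:escaped | p2:escaped | p3:(4,2)->(4,1)
Step 7: p0:escaped | p1:escaped | p2:escaped | p3:(4,1)->(4,0)->EXIT
Exit steps: [5, 2, 1, 7]
First to escape: p2 at step 1

Answer: 2 1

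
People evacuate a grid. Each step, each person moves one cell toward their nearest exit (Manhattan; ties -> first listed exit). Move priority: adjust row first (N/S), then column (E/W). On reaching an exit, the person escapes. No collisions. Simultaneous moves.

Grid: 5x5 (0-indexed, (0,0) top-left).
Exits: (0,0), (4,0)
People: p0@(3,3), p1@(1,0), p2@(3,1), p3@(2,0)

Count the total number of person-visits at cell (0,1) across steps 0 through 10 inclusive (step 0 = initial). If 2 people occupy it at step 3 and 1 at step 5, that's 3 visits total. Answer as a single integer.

Answer: 0

Derivation:
Step 0: p0@(3,3) p1@(1,0) p2@(3,1) p3@(2,0) -> at (0,1): 0 [-], cum=0
Step 1: p0@(4,3) p1@ESC p2@(4,1) p3@(1,0) -> at (0,1): 0 [-], cum=0
Step 2: p0@(4,2) p1@ESC p2@ESC p3@ESC -> at (0,1): 0 [-], cum=0
Step 3: p0@(4,1) p1@ESC p2@ESC p3@ESC -> at (0,1): 0 [-], cum=0
Step 4: p0@ESC p1@ESC p2@ESC p3@ESC -> at (0,1): 0 [-], cum=0
Total visits = 0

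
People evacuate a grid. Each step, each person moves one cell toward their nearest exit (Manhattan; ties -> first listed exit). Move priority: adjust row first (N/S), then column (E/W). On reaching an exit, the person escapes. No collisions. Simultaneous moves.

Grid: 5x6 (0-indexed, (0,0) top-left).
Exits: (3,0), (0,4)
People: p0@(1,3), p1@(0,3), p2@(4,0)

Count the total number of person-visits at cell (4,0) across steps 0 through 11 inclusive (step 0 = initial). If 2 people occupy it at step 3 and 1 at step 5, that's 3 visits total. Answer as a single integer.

Step 0: p0@(1,3) p1@(0,3) p2@(4,0) -> at (4,0): 1 [p2], cum=1
Step 1: p0@(0,3) p1@ESC p2@ESC -> at (4,0): 0 [-], cum=1
Step 2: p0@ESC p1@ESC p2@ESC -> at (4,0): 0 [-], cum=1
Total visits = 1

Answer: 1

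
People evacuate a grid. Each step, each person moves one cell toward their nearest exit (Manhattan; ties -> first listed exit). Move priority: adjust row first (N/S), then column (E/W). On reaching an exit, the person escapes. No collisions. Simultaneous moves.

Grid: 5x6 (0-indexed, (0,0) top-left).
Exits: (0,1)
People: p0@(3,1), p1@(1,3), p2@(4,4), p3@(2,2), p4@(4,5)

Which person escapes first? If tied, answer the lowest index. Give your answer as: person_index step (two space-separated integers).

Step 1: p0:(3,1)->(2,1) | p1:(1,3)->(0,3) | p2:(4,4)->(3,4) | p3:(2,2)->(1,2) | p4:(4,5)->(3,5)
Step 2: p0:(2,1)->(1,1) | p1:(0,3)->(0,2) | p2:(3,4)->(2,4) | p3:(1,2)->(0,2) | p4:(3,5)->(2,5)
Step 3: p0:(1,1)->(0,1)->EXIT | p1:(0,2)->(0,1)->EXIT | p2:(2,4)->(1,4) | p3:(0,2)->(0,1)->EXIT | p4:(2,5)->(1,5)
Step 4: p0:escaped | p1:escaped | p2:(1,4)->(0,4) | p3:escaped | p4:(1,5)->(0,5)
Step 5: p0:escaped | p1:escaped | p2:(0,4)->(0,3) | p3:escaped | p4:(0,5)->(0,4)
Step 6: p0:escaped | p1:escaped | p2:(0,3)->(0,2) | p3:escaped | p4:(0,4)->(0,3)
Step 7: p0:escaped | p1:escaped | p2:(0,2)->(0,1)->EXIT | p3:escaped | p4:(0,3)->(0,2)
Step 8: p0:escaped | p1:escaped | p2:escaped | p3:escaped | p4:(0,2)->(0,1)->EXIT
Exit steps: [3, 3, 7, 3, 8]
First to escape: p0 at step 3

Answer: 0 3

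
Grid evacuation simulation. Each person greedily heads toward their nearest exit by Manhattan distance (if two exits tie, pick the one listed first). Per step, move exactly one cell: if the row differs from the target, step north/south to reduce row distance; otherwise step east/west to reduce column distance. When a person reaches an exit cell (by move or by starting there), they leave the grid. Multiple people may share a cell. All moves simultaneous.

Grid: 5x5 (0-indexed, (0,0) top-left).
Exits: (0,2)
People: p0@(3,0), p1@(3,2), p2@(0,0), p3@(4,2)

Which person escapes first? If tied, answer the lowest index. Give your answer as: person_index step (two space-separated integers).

Step 1: p0:(3,0)->(2,0) | p1:(3,2)->(2,2) | p2:(0,0)->(0,1) | p3:(4,2)->(3,2)
Step 2: p0:(2,0)->(1,0) | p1:(2,2)->(1,2) | p2:(0,1)->(0,2)->EXIT | p3:(3,2)->(2,2)
Step 3: p0:(1,0)->(0,0) | p1:(1,2)->(0,2)->EXIT | p2:escaped | p3:(2,2)->(1,2)
Step 4: p0:(0,0)->(0,1) | p1:escaped | p2:escaped | p3:(1,2)->(0,2)->EXIT
Step 5: p0:(0,1)->(0,2)->EXIT | p1:escaped | p2:escaped | p3:escaped
Exit steps: [5, 3, 2, 4]
First to escape: p2 at step 2

Answer: 2 2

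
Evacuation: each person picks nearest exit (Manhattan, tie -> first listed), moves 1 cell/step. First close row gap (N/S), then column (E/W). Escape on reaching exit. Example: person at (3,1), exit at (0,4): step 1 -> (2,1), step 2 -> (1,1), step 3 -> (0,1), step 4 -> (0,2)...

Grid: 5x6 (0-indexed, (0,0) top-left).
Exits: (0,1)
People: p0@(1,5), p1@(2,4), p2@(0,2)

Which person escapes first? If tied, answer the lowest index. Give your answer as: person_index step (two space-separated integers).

Step 1: p0:(1,5)->(0,5) | p1:(2,4)->(1,4) | p2:(0,2)->(0,1)->EXIT
Step 2: p0:(0,5)->(0,4) | p1:(1,4)->(0,4) | p2:escaped
Step 3: p0:(0,4)->(0,3) | p1:(0,4)->(0,3) | p2:escaped
Step 4: p0:(0,3)->(0,2) | p1:(0,3)->(0,2) | p2:escaped
Step 5: p0:(0,2)->(0,1)->EXIT | p1:(0,2)->(0,1)->EXIT | p2:escaped
Exit steps: [5, 5, 1]
First to escape: p2 at step 1

Answer: 2 1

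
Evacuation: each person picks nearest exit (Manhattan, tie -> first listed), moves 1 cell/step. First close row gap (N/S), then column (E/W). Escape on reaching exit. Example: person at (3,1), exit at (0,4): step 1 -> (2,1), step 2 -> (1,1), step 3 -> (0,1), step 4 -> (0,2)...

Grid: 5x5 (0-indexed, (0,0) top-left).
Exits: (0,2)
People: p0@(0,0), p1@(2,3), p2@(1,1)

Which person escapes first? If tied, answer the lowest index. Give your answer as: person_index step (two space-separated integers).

Step 1: p0:(0,0)->(0,1) | p1:(2,3)->(1,3) | p2:(1,1)->(0,1)
Step 2: p0:(0,1)->(0,2)->EXIT | p1:(1,3)->(0,3) | p2:(0,1)->(0,2)->EXIT
Step 3: p0:escaped | p1:(0,3)->(0,2)->EXIT | p2:escaped
Exit steps: [2, 3, 2]
First to escape: p0 at step 2

Answer: 0 2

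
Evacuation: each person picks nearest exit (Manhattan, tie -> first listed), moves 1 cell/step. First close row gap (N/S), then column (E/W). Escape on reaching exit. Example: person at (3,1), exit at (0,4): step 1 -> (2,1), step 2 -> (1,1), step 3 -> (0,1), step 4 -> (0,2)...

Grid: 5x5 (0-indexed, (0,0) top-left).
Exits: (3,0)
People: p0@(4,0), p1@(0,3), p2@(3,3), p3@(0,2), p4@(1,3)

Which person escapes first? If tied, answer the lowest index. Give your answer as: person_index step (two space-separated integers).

Step 1: p0:(4,0)->(3,0)->EXIT | p1:(0,3)->(1,3) | p2:(3,3)->(3,2) | p3:(0,2)->(1,2) | p4:(1,3)->(2,3)
Step 2: p0:escaped | p1:(1,3)->(2,3) | p2:(3,2)->(3,1) | p3:(1,2)->(2,2) | p4:(2,3)->(3,3)
Step 3: p0:escaped | p1:(2,3)->(3,3) | p2:(3,1)->(3,0)->EXIT | p3:(2,2)->(3,2) | p4:(3,3)->(3,2)
Step 4: p0:escaped | p1:(3,3)->(3,2) | p2:escaped | p3:(3,2)->(3,1) | p4:(3,2)->(3,1)
Step 5: p0:escaped | p1:(3,2)->(3,1) | p2:escaped | p3:(3,1)->(3,0)->EXIT | p4:(3,1)->(3,0)->EXIT
Step 6: p0:escaped | p1:(3,1)->(3,0)->EXIT | p2:escaped | p3:escaped | p4:escaped
Exit steps: [1, 6, 3, 5, 5]
First to escape: p0 at step 1

Answer: 0 1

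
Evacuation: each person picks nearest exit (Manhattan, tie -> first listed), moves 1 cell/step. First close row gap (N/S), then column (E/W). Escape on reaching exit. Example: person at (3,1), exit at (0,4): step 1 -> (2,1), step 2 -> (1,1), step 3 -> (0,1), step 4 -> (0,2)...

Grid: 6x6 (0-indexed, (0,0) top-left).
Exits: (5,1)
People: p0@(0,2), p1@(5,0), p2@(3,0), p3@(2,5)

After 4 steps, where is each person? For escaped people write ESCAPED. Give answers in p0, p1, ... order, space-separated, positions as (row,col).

Step 1: p0:(0,2)->(1,2) | p1:(5,0)->(5,1)->EXIT | p2:(3,0)->(4,0) | p3:(2,5)->(3,5)
Step 2: p0:(1,2)->(2,2) | p1:escaped | p2:(4,0)->(5,0) | p3:(3,5)->(4,5)
Step 3: p0:(2,2)->(3,2) | p1:escaped | p2:(5,0)->(5,1)->EXIT | p3:(4,5)->(5,5)
Step 4: p0:(3,2)->(4,2) | p1:escaped | p2:escaped | p3:(5,5)->(5,4)

(4,2) ESCAPED ESCAPED (5,4)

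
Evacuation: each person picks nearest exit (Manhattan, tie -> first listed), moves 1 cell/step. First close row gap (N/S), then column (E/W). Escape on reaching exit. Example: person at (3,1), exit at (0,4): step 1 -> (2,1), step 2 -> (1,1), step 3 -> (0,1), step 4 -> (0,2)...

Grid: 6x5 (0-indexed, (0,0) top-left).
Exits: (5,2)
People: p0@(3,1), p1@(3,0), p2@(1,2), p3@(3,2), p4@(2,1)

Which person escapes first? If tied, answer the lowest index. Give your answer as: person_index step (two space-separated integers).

Answer: 3 2

Derivation:
Step 1: p0:(3,1)->(4,1) | p1:(3,0)->(4,0) | p2:(1,2)->(2,2) | p3:(3,2)->(4,2) | p4:(2,1)->(3,1)
Step 2: p0:(4,1)->(5,1) | p1:(4,0)->(5,0) | p2:(2,2)->(3,2) | p3:(4,2)->(5,2)->EXIT | p4:(3,1)->(4,1)
Step 3: p0:(5,1)->(5,2)->EXIT | p1:(5,0)->(5,1) | p2:(3,2)->(4,2) | p3:escaped | p4:(4,1)->(5,1)
Step 4: p0:escaped | p1:(5,1)->(5,2)->EXIT | p2:(4,2)->(5,2)->EXIT | p3:escaped | p4:(5,1)->(5,2)->EXIT
Exit steps: [3, 4, 4, 2, 4]
First to escape: p3 at step 2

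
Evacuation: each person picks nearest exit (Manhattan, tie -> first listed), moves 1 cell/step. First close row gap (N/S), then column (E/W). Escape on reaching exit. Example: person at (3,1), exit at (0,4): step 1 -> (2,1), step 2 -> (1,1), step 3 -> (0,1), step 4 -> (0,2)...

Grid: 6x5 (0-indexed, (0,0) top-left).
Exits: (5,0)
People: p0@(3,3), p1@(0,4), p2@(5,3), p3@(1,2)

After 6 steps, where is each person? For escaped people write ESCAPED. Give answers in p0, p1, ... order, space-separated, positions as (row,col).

Step 1: p0:(3,3)->(4,3) | p1:(0,4)->(1,4) | p2:(5,3)->(5,2) | p3:(1,2)->(2,2)
Step 2: p0:(4,3)->(5,3) | p1:(1,4)->(2,4) | p2:(5,2)->(5,1) | p3:(2,2)->(3,2)
Step 3: p0:(5,3)->(5,2) | p1:(2,4)->(3,4) | p2:(5,1)->(5,0)->EXIT | p3:(3,2)->(4,2)
Step 4: p0:(5,2)->(5,1) | p1:(3,4)->(4,4) | p2:escaped | p3:(4,2)->(5,2)
Step 5: p0:(5,1)->(5,0)->EXIT | p1:(4,4)->(5,4) | p2:escaped | p3:(5,2)->(5,1)
Step 6: p0:escaped | p1:(5,4)->(5,3) | p2:escaped | p3:(5,1)->(5,0)->EXIT

ESCAPED (5,3) ESCAPED ESCAPED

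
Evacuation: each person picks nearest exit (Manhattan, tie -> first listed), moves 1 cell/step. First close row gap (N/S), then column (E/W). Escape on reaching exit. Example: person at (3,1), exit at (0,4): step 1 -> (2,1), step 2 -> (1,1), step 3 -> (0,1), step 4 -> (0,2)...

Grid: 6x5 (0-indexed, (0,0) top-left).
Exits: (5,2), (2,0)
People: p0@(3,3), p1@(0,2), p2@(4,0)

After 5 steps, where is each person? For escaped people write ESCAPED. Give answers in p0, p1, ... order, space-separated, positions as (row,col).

Step 1: p0:(3,3)->(4,3) | p1:(0,2)->(1,2) | p2:(4,0)->(3,0)
Step 2: p0:(4,3)->(5,3) | p1:(1,2)->(2,2) | p2:(3,0)->(2,0)->EXIT
Step 3: p0:(5,3)->(5,2)->EXIT | p1:(2,2)->(2,1) | p2:escaped
Step 4: p0:escaped | p1:(2,1)->(2,0)->EXIT | p2:escaped

ESCAPED ESCAPED ESCAPED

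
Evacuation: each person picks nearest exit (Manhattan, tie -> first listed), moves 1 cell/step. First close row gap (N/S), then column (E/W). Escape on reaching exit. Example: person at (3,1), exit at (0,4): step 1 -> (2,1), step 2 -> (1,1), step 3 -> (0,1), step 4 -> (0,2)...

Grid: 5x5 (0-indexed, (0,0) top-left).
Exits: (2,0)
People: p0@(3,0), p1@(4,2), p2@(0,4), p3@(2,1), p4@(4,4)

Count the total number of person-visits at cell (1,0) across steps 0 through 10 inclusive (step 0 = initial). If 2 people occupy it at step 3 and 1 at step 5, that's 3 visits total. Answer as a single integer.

Answer: 0

Derivation:
Step 0: p0@(3,0) p1@(4,2) p2@(0,4) p3@(2,1) p4@(4,4) -> at (1,0): 0 [-], cum=0
Step 1: p0@ESC p1@(3,2) p2@(1,4) p3@ESC p4@(3,4) -> at (1,0): 0 [-], cum=0
Step 2: p0@ESC p1@(2,2) p2@(2,4) p3@ESC p4@(2,4) -> at (1,0): 0 [-], cum=0
Step 3: p0@ESC p1@(2,1) p2@(2,3) p3@ESC p4@(2,3) -> at (1,0): 0 [-], cum=0
Step 4: p0@ESC p1@ESC p2@(2,2) p3@ESC p4@(2,2) -> at (1,0): 0 [-], cum=0
Step 5: p0@ESC p1@ESC p2@(2,1) p3@ESC p4@(2,1) -> at (1,0): 0 [-], cum=0
Step 6: p0@ESC p1@ESC p2@ESC p3@ESC p4@ESC -> at (1,0): 0 [-], cum=0
Total visits = 0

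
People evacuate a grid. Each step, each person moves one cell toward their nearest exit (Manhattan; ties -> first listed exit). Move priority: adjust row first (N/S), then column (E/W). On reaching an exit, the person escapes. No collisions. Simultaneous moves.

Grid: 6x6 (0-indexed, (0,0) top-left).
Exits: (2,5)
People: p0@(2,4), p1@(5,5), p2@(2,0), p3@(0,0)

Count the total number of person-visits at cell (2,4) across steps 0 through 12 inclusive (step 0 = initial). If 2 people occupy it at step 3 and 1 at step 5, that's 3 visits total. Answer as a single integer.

Step 0: p0@(2,4) p1@(5,5) p2@(2,0) p3@(0,0) -> at (2,4): 1 [p0], cum=1
Step 1: p0@ESC p1@(4,5) p2@(2,1) p3@(1,0) -> at (2,4): 0 [-], cum=1
Step 2: p0@ESC p1@(3,5) p2@(2,2) p3@(2,0) -> at (2,4): 0 [-], cum=1
Step 3: p0@ESC p1@ESC p2@(2,3) p3@(2,1) -> at (2,4): 0 [-], cum=1
Step 4: p0@ESC p1@ESC p2@(2,4) p3@(2,2) -> at (2,4): 1 [p2], cum=2
Step 5: p0@ESC p1@ESC p2@ESC p3@(2,3) -> at (2,4): 0 [-], cum=2
Step 6: p0@ESC p1@ESC p2@ESC p3@(2,4) -> at (2,4): 1 [p3], cum=3
Step 7: p0@ESC p1@ESC p2@ESC p3@ESC -> at (2,4): 0 [-], cum=3
Total visits = 3

Answer: 3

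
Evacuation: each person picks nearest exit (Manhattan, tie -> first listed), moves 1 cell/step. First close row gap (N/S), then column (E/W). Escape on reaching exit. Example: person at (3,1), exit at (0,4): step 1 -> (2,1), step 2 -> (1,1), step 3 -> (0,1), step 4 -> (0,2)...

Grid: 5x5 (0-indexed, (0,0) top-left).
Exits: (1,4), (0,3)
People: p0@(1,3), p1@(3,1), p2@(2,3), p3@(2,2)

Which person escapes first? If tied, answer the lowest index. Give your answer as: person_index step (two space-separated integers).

Step 1: p0:(1,3)->(1,4)->EXIT | p1:(3,1)->(2,1) | p2:(2,3)->(1,3) | p3:(2,2)->(1,2)
Step 2: p0:escaped | p1:(2,1)->(1,1) | p2:(1,3)->(1,4)->EXIT | p3:(1,2)->(1,3)
Step 3: p0:escaped | p1:(1,1)->(1,2) | p2:escaped | p3:(1,3)->(1,4)->EXIT
Step 4: p0:escaped | p1:(1,2)->(1,3) | p2:escaped | p3:escaped
Step 5: p0:escaped | p1:(1,3)->(1,4)->EXIT | p2:escaped | p3:escaped
Exit steps: [1, 5, 2, 3]
First to escape: p0 at step 1

Answer: 0 1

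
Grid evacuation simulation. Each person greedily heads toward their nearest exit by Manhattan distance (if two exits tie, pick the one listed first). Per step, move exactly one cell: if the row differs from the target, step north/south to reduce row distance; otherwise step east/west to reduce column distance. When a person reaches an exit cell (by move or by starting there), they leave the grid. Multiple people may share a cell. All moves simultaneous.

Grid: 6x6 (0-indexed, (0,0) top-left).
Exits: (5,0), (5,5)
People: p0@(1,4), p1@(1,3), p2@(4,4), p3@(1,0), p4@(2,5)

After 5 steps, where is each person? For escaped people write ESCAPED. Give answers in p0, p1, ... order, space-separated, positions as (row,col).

Step 1: p0:(1,4)->(2,4) | p1:(1,3)->(2,3) | p2:(4,4)->(5,4) | p3:(1,0)->(2,0) | p4:(2,5)->(3,5)
Step 2: p0:(2,4)->(3,4) | p1:(2,3)->(3,3) | p2:(5,4)->(5,5)->EXIT | p3:(2,0)->(3,0) | p4:(3,5)->(4,5)
Step 3: p0:(3,4)->(4,4) | p1:(3,3)->(4,3) | p2:escaped | p3:(3,0)->(4,0) | p4:(4,5)->(5,5)->EXIT
Step 4: p0:(4,4)->(5,4) | p1:(4,3)->(5,3) | p2:escaped | p3:(4,0)->(5,0)->EXIT | p4:escaped
Step 5: p0:(5,4)->(5,5)->EXIT | p1:(5,3)->(5,4) | p2:escaped | p3:escaped | p4:escaped

ESCAPED (5,4) ESCAPED ESCAPED ESCAPED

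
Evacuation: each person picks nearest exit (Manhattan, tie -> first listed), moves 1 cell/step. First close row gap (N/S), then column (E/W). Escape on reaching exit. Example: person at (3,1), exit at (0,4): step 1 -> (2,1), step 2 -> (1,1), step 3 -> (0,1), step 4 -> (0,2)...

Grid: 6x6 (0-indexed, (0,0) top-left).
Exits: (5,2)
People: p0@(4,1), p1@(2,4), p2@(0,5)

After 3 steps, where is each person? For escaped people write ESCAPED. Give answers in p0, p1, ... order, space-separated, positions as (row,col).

Step 1: p0:(4,1)->(5,1) | p1:(2,4)->(3,4) | p2:(0,5)->(1,5)
Step 2: p0:(5,1)->(5,2)->EXIT | p1:(3,4)->(4,4) | p2:(1,5)->(2,5)
Step 3: p0:escaped | p1:(4,4)->(5,4) | p2:(2,5)->(3,5)

ESCAPED (5,4) (3,5)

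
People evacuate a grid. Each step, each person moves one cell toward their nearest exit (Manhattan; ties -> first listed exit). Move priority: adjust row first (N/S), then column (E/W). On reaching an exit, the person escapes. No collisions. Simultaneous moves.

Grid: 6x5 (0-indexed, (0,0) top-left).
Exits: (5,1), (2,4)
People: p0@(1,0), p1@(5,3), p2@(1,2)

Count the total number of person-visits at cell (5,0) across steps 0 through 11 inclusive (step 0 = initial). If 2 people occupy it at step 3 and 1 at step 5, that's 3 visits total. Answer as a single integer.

Step 0: p0@(1,0) p1@(5,3) p2@(1,2) -> at (5,0): 0 [-], cum=0
Step 1: p0@(2,0) p1@(5,2) p2@(2,2) -> at (5,0): 0 [-], cum=0
Step 2: p0@(3,0) p1@ESC p2@(2,3) -> at (5,0): 0 [-], cum=0
Step 3: p0@(4,0) p1@ESC p2@ESC -> at (5,0): 0 [-], cum=0
Step 4: p0@(5,0) p1@ESC p2@ESC -> at (5,0): 1 [p0], cum=1
Step 5: p0@ESC p1@ESC p2@ESC -> at (5,0): 0 [-], cum=1
Total visits = 1

Answer: 1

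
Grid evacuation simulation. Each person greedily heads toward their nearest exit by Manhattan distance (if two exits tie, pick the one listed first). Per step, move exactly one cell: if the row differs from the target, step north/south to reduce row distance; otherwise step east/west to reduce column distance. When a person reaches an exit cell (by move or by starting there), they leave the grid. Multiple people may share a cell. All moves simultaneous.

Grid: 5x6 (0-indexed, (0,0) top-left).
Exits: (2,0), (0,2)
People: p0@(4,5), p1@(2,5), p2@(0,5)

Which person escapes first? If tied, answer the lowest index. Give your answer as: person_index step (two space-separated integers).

Step 1: p0:(4,5)->(3,5) | p1:(2,5)->(2,4) | p2:(0,5)->(0,4)
Step 2: p0:(3,5)->(2,5) | p1:(2,4)->(2,3) | p2:(0,4)->(0,3)
Step 3: p0:(2,5)->(2,4) | p1:(2,3)->(2,2) | p2:(0,3)->(0,2)->EXIT
Step 4: p0:(2,4)->(2,3) | p1:(2,2)->(2,1) | p2:escaped
Step 5: p0:(2,3)->(2,2) | p1:(2,1)->(2,0)->EXIT | p2:escaped
Step 6: p0:(2,2)->(2,1) | p1:escaped | p2:escaped
Step 7: p0:(2,1)->(2,0)->EXIT | p1:escaped | p2:escaped
Exit steps: [7, 5, 3]
First to escape: p2 at step 3

Answer: 2 3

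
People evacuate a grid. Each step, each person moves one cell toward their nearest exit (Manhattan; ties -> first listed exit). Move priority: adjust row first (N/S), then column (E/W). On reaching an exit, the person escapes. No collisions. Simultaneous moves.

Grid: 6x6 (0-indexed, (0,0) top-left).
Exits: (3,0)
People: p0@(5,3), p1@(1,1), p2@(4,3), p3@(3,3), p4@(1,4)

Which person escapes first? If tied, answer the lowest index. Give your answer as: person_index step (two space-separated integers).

Answer: 1 3

Derivation:
Step 1: p0:(5,3)->(4,3) | p1:(1,1)->(2,1) | p2:(4,3)->(3,3) | p3:(3,3)->(3,2) | p4:(1,4)->(2,4)
Step 2: p0:(4,3)->(3,3) | p1:(2,1)->(3,1) | p2:(3,3)->(3,2) | p3:(3,2)->(3,1) | p4:(2,4)->(3,4)
Step 3: p0:(3,3)->(3,2) | p1:(3,1)->(3,0)->EXIT | p2:(3,2)->(3,1) | p3:(3,1)->(3,0)->EXIT | p4:(3,4)->(3,3)
Step 4: p0:(3,2)->(3,1) | p1:escaped | p2:(3,1)->(3,0)->EXIT | p3:escaped | p4:(3,3)->(3,2)
Step 5: p0:(3,1)->(3,0)->EXIT | p1:escaped | p2:escaped | p3:escaped | p4:(3,2)->(3,1)
Step 6: p0:escaped | p1:escaped | p2:escaped | p3:escaped | p4:(3,1)->(3,0)->EXIT
Exit steps: [5, 3, 4, 3, 6]
First to escape: p1 at step 3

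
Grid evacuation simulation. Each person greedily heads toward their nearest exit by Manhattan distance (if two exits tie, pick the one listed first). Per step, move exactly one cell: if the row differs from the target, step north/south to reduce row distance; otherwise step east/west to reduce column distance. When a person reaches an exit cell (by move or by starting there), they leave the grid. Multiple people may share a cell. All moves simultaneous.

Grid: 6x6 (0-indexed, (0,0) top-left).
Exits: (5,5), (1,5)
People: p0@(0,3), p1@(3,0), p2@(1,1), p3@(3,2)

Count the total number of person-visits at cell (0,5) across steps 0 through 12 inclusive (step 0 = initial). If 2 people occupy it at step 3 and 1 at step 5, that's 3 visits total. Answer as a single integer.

Answer: 0

Derivation:
Step 0: p0@(0,3) p1@(3,0) p2@(1,1) p3@(3,2) -> at (0,5): 0 [-], cum=0
Step 1: p0@(1,3) p1@(4,0) p2@(1,2) p3@(4,2) -> at (0,5): 0 [-], cum=0
Step 2: p0@(1,4) p1@(5,0) p2@(1,3) p3@(5,2) -> at (0,5): 0 [-], cum=0
Step 3: p0@ESC p1@(5,1) p2@(1,4) p3@(5,3) -> at (0,5): 0 [-], cum=0
Step 4: p0@ESC p1@(5,2) p2@ESC p3@(5,4) -> at (0,5): 0 [-], cum=0
Step 5: p0@ESC p1@(5,3) p2@ESC p3@ESC -> at (0,5): 0 [-], cum=0
Step 6: p0@ESC p1@(5,4) p2@ESC p3@ESC -> at (0,5): 0 [-], cum=0
Step 7: p0@ESC p1@ESC p2@ESC p3@ESC -> at (0,5): 0 [-], cum=0
Total visits = 0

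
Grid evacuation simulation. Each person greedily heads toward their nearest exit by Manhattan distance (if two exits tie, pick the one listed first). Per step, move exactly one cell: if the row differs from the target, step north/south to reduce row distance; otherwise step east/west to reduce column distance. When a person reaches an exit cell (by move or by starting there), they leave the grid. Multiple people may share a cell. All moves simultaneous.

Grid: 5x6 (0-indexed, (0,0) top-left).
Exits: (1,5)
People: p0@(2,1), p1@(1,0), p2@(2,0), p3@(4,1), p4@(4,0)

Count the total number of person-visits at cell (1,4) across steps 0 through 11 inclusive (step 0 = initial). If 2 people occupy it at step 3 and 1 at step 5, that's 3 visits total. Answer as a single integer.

Step 0: p0@(2,1) p1@(1,0) p2@(2,0) p3@(4,1) p4@(4,0) -> at (1,4): 0 [-], cum=0
Step 1: p0@(1,1) p1@(1,1) p2@(1,0) p3@(3,1) p4@(3,0) -> at (1,4): 0 [-], cum=0
Step 2: p0@(1,2) p1@(1,2) p2@(1,1) p3@(2,1) p4@(2,0) -> at (1,4): 0 [-], cum=0
Step 3: p0@(1,3) p1@(1,3) p2@(1,2) p3@(1,1) p4@(1,0) -> at (1,4): 0 [-], cum=0
Step 4: p0@(1,4) p1@(1,4) p2@(1,3) p3@(1,2) p4@(1,1) -> at (1,4): 2 [p0,p1], cum=2
Step 5: p0@ESC p1@ESC p2@(1,4) p3@(1,3) p4@(1,2) -> at (1,4): 1 [p2], cum=3
Step 6: p0@ESC p1@ESC p2@ESC p3@(1,4) p4@(1,3) -> at (1,4): 1 [p3], cum=4
Step 7: p0@ESC p1@ESC p2@ESC p3@ESC p4@(1,4) -> at (1,4): 1 [p4], cum=5
Step 8: p0@ESC p1@ESC p2@ESC p3@ESC p4@ESC -> at (1,4): 0 [-], cum=5
Total visits = 5

Answer: 5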